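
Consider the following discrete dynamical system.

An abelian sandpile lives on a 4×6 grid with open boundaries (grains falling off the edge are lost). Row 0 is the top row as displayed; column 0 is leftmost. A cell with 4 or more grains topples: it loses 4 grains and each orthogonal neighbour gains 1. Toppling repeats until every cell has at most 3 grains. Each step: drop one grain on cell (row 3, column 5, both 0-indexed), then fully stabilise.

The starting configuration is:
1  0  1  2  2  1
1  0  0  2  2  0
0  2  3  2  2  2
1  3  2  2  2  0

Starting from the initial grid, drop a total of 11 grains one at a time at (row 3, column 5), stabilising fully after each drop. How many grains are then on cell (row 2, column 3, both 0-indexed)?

3

[0] 1  0  1  2  2  1
1  0  0  2  2  0
0  2  3  2  2  2
1  3  2  2  2  0
[1] 1  0  1  2  2  1
1  0  0  2  2  0
0  2  3  2  2  2
1  3  2  2  2  1
[2] 1  0  1  2  2  1
1  0  0  2  2  0
0  2  3  2  2  2
1  3  2  2  2  2
[3] 1  0  1  2  2  1
1  0  0  2  2  0
0  2  3  2  2  2
1  3  2  2  2  3
[4] 1  0  1  2  2  1
1  0  0  2  2  0
0  2  3  2  2  3
1  3  2  2  3  0
[5] 1  0  1  2  2  1
1  0  0  2  2  0
0  2  3  2  2  3
1  3  2  2  3  1
[6] 1  0  1  2  2  1
1  0  0  2  2  0
0  2  3  2  2  3
1  3  2  2  3  2
[7] 1  0  1  2  2  1
1  0  0  2  2  0
0  2  3  2  2  3
1  3  2  2  3  3
[8] 1  0  1  2  2  1
1  0  0  2  3  1
0  2  3  3  0  1
1  3  2  3  1  2
[9] 1  0  1  2  2  1
1  0  0  2  3  1
0  2  3  3  0  1
1  3  2  3  1  3
[10] 1  0  1  2  2  1
1  0  0  2  3  1
0  2  3  3  0  2
1  3  2  3  2  0
[11] 1  0  1  2  2  1
1  0  0  2  3  1
0  2  3  3  0  2
1  3  2  3  2  1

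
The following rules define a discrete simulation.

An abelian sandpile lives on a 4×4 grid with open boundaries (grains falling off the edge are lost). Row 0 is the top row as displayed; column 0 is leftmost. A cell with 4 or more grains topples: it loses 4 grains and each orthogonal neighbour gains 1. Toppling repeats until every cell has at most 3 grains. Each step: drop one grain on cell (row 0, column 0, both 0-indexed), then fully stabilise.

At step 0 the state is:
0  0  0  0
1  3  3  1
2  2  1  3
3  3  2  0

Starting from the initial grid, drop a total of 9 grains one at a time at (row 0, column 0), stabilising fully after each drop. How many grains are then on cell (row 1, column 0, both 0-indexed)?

[0] 0  0  0  0
1  3  3  1
2  2  1  3
3  3  2  0
[1] 1  0  0  0
1  3  3  1
2  2  1  3
3  3  2  0
[2] 2  0  0  0
1  3  3  1
2  2  1  3
3  3  2  0
[3] 3  0  0  0
1  3  3  1
2  2  1  3
3  3  2  0
[4] 0  1  0  0
2  3  3  1
2  2  1  3
3  3  2  0
[5] 1  1  0  0
2  3  3  1
2  2  1  3
3  3  2  0
[6] 2  1  0  0
2  3  3  1
2  2  1  3
3  3  2  0
[7] 3  1  0  0
2  3  3  1
2  2  1  3
3  3  2  0
[8] 0  2  0  0
3  3  3  1
2  2  1  3
3  3  2  0
[9] 1  2  0  0
3  3  3  1
2  2  1  3
3  3  2  0

3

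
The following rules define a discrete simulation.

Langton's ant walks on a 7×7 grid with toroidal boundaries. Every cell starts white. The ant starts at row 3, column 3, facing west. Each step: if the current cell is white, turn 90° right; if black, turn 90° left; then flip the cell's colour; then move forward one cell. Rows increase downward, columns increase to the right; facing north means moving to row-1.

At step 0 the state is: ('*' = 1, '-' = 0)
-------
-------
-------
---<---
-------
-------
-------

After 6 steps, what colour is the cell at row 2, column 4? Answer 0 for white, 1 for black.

t=0: -------
-------
-------
---<---
-------
-------
-------
t=1: -------
-------
---^---
---*---
-------
-------
-------
t=2: -------
-------
---*>--
---*---
-------
-------
-------
t=3: -------
-------
---**--
---*v--
-------
-------
-------
t=4: -------
-------
---**--
---<*--
-------
-------
-------
t=5: -------
-------
---**--
----*--
---v---
-------
-------
t=6: -------
-------
---**--
----*--
--<*---
-------
-------

1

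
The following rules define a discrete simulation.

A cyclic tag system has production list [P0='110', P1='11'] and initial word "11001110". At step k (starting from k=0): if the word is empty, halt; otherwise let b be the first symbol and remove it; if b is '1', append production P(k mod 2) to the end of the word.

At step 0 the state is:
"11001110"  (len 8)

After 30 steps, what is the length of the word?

36

gen 0: "11001110"  (len 8)
gen 1: "1001110110"  (len 10)
gen 2: "00111011011"  (len 11)
gen 3: "0111011011"  (len 10)
gen 4: "111011011"  (len 9)
gen 5: "11011011110"  (len 11)
gen 6: "101101111011"  (len 12)
gen 7: "01101111011110"  (len 14)
gen 8: "1101111011110"  (len 13)
gen 9: "101111011110110"  (len 15)
gen 10: "0111101111011011"  (len 16)
gen 11: "111101111011011"  (len 15)
gen 12: "1110111101101111"  (len 16)
gen 13: "110111101101111110"  (len 18)
gen 14: "1011110110111111011"  (len 19)
gen 15: "011110110111111011110"  (len 21)
gen 16: "11110110111111011110"  (len 20)
gen 17: "1110110111111011110110"  (len 22)
gen 18: "11011011111101111011011"  (len 23)
gen 19: "1011011111101111011011110"  (len 25)
gen 20: "01101111110111101101111011"  (len 26)
gen 21: "1101111110111101101111011"  (len 25)
gen 22: "10111111011110110111101111"  (len 26)
gen 23: "0111111011110110111101111110"  (len 28)
gen 24: "111111011110110111101111110"  (len 27)
gen 25: "11111011110110111101111110110"  (len 29)
gen 26: "111101111011011110111111011011"  (len 30)
gen 27: "11101111011011110111111011011110"  (len 32)
gen 28: "110111101101111011111101101111011"  (len 33)
gen 29: "10111101101111011111101101111011110"  (len 35)
gen 30: "011110110111101111110110111101111011"  (len 36)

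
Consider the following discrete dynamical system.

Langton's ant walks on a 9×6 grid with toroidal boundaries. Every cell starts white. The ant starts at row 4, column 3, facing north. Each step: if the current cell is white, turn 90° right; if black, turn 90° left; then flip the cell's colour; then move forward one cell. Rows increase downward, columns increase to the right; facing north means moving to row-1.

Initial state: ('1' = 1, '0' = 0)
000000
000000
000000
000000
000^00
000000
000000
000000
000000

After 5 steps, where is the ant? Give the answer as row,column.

4,2

[0] 000000
000000
000000
000000
000^00
000000
000000
000000
000000
[1] 000000
000000
000000
000000
0001>0
000000
000000
000000
000000
[2] 000000
000000
000000
000000
000110
0000v0
000000
000000
000000
[3] 000000
000000
000000
000000
000110
000<10
000000
000000
000000
[4] 000000
000000
000000
000000
000^10
000110
000000
000000
000000
[5] 000000
000000
000000
000000
00<010
000110
000000
000000
000000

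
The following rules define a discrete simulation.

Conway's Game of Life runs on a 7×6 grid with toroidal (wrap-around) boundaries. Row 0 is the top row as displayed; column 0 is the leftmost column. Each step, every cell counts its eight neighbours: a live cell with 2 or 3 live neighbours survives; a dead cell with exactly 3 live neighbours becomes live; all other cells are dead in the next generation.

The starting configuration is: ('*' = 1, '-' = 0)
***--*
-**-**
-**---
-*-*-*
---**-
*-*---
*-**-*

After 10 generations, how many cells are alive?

k=0  ***--*
-**-**
-**---
-*-*-*
---**-
*-*---
*-**-*
k=1  ------
----**
-----*
**-*--
**-***
*-*---
---**-
k=2  ---*-*
----**
-----*
-*-*--
---**-
*-*---
---*--
k=3  ---*-*
*----*
*----*
--**--
-*-**-
--*-*-
--***-
k=4  *-**-*
------
**--**
****-*
-*--*-
-*---*
--*--*
k=5  ******
--**--
---**-
---*--
---**-
-**-**
--**-*
k=6  *----*
*-----
----*-
--*---
-----*
**---*
------
k=7  *----*
*-----
------
------
-*---*
*----*
-*----
k=8  **---*
*----*
------
------
-----*
-*---*
-*----
k=9  -*---*
-*---*
------
------
*-----
------
-**--*
k=10  -*--**
------
------
------
------
**----
-**---

7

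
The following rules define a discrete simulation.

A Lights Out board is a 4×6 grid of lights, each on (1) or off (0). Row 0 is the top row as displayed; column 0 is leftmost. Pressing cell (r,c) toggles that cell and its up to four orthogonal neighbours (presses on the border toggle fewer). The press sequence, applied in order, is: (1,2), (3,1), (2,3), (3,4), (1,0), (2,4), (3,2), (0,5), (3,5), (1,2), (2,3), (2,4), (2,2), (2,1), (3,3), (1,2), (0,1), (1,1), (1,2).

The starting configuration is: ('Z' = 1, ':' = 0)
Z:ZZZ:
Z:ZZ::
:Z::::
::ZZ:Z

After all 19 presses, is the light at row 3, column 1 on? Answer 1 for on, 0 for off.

1

t=0: Z:ZZZ:
Z:ZZ::
:Z::::
::ZZ:Z
t=1: Z::ZZ:
ZZ::::
:ZZ:::
::ZZ:Z
t=2: Z::ZZ:
ZZ::::
::Z:::
ZZ:Z:Z
t=3: Z::ZZ:
ZZ:Z::
:::ZZ:
ZZ:::Z
t=4: Z::ZZ:
ZZ:Z::
:::Z::
ZZ:ZZ:
t=5: :::ZZ:
:::Z::
Z::Z::
ZZ:ZZ:
t=6: :::ZZ:
:::ZZ:
Z:::ZZ
ZZ:Z::
t=7: :::ZZ:
:::ZZ:
Z:Z:ZZ
Z:Z:::
t=8: :::Z:Z
:::ZZZ
Z:Z:ZZ
Z:Z:::
t=9: :::Z:Z
:::ZZZ
Z:Z:Z:
Z:Z:ZZ
t=10: ::ZZ:Z
:ZZ:ZZ
Z:::Z:
Z:Z:ZZ
t=11: ::ZZ:Z
:ZZZZZ
Z:ZZ::
Z:ZZZZ
t=12: ::ZZ:Z
:ZZZ:Z
Z:Z:ZZ
Z:ZZ:Z
t=13: ::ZZ:Z
:Z:Z:Z
ZZ:ZZZ
Z::Z:Z
t=14: ::ZZ:Z
:::Z:Z
::ZZZZ
ZZ:Z:Z
t=15: ::ZZ:Z
:::Z:Z
::Z:ZZ
ZZZ:ZZ
t=16: :::Z:Z
:ZZ::Z
::::ZZ
ZZZ:ZZ
t=17: ZZZZ:Z
::Z::Z
::::ZZ
ZZZ:ZZ
t=18: Z:ZZ:Z
ZZ:::Z
:Z::ZZ
ZZZ:ZZ
t=19: Z::Z:Z
Z:ZZ:Z
:ZZ:ZZ
ZZZ:ZZ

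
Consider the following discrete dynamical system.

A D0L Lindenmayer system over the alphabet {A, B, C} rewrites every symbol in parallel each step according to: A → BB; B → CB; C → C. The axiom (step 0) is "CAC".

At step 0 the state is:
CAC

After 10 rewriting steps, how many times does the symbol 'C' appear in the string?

[0] CAC
[1] CBBC
[2] CCBCBC
[3] CCCBCCBC
[4] CCCCBCCCBC
[5] CCCCCBCCCCBC
[6] CCCCCCBCCCCCBC
[7] CCCCCCCBCCCCCCBC
[8] CCCCCCCCBCCCCCCCBC
[9] CCCCCCCCCBCCCCCCCCBC
[10] CCCCCCCCCCBCCCCCCCCCBC

20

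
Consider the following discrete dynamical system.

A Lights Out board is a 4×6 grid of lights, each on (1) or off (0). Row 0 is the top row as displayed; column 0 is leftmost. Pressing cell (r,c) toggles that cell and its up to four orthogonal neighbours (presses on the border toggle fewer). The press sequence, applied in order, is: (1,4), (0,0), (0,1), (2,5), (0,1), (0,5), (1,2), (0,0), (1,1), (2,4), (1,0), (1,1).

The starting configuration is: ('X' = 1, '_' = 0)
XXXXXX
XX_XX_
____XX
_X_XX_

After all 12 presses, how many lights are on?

15

[0] XXXXXX
XX_XX_
____XX
_X_XX_
[1] XXXX_X
XX___X
_____X
_X_XX_
[2] __XX_X
_X___X
_____X
_X_XX_
[3] XX_X_X
_____X
_____X
_X_XX_
[4] XX_X_X
______
____X_
_X_XXX
[5] __XX_X
_X____
____X_
_X_XXX
[6] __XXX_
_X___X
____X_
_X_XXX
[7] ___XX_
__XX_X
__X_X_
_X_XXX
[8] XX_XX_
X_XX_X
__X_X_
_X_XXX
[9] X__XX_
_X_X_X
_XX_X_
_X_XXX
[10] X__XX_
_X_XXX
_XXX_X
_X_X_X
[11] ___XX_
X__XXX
XXXX_X
_X_X_X
[12] _X_XX_
_XXXXX
X_XX_X
_X_X_X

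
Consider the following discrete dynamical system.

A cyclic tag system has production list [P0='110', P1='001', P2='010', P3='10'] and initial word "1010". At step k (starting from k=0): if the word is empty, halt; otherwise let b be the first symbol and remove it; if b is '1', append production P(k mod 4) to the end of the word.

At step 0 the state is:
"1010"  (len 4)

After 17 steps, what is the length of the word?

12

step 0: "1010"  (len 4)
step 1: "010110"  (len 6)
step 2: "10110"  (len 5)
step 3: "0110010"  (len 7)
step 4: "110010"  (len 6)
step 5: "10010110"  (len 8)
step 6: "0010110001"  (len 10)
step 7: "010110001"  (len 9)
step 8: "10110001"  (len 8)
step 9: "0110001110"  (len 10)
step 10: "110001110"  (len 9)
step 11: "10001110010"  (len 11)
step 12: "000111001010"  (len 12)
step 13: "00111001010"  (len 11)
step 14: "0111001010"  (len 10)
step 15: "111001010"  (len 9)
step 16: "1100101010"  (len 10)
step 17: "100101010110"  (len 12)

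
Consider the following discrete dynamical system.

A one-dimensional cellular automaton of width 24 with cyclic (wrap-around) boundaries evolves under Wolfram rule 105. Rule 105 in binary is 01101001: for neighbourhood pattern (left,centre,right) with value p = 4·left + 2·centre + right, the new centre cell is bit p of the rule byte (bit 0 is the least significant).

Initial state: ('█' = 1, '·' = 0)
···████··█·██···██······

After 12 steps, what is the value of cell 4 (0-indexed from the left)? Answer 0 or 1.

step 0: ···████··█·██···██······
step 1: ██·█··█···███·█·██·█████
step 2: ·██·····█·█·██·█████····
step 3: ·██·███··█·█████···█·███
step 4: █████·█···██···█·█··██·█
step 5: ····██··█·██·█··█···████
step 6: ·██·██···████·····█·█··█
step 7: ██████·█·█··█·███··█····
step 8: █····██·█····██·█····██·
step 9: ··██·███··██·███··██·███
step 10: ··████·█··████·█··████·█
step 11: ··█··██···█··██···█··██·
step 12: █····██·█····██·█····██·

0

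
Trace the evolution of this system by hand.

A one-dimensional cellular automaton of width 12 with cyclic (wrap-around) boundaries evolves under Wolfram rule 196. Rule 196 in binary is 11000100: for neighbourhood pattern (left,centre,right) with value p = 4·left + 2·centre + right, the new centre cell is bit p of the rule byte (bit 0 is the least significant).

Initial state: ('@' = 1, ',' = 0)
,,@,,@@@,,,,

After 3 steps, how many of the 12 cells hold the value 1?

2

step 0: ,,@,,@@@,,,,
step 1: ,,@,,,@@,,,,
step 2: ,,@,,,,@,,,,
step 3: ,,@,,,,@,,,,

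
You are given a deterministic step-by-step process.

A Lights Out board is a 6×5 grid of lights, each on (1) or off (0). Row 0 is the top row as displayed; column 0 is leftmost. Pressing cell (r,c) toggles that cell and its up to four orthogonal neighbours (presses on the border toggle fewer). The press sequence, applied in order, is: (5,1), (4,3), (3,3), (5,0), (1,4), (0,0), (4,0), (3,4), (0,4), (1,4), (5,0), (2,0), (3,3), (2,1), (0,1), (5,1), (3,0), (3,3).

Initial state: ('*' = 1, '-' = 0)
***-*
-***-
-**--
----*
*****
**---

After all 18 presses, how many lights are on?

20

t=0: ***-*
-***-
-**--
----*
*****
**---
t=1: ***-*
-***-
-**--
----*
*-***
--*--
t=2: ***-*
-***-
-**--
---**
*----
--**-
t=3: ***-*
-***-
-***-
--*--
*--*-
--**-
t=4: ***-*
-***-
-***-
--*--
---*-
****-
t=5: ***--
-**-*
-****
--*--
---*-
****-
t=6: --*--
***-*
-****
--*--
---*-
****-
t=7: --*--
***-*
-****
*-*--
**-*-
-***-
t=8: --*--
***-*
-***-
*-***
**-**
-***-
t=9: --***
***--
-***-
*-***
**-**
-***-
t=10: --**-
*****
-****
*-***
**-**
-***-
t=11: --**-
*****
-****
*-***
-*-**
*-**-
t=12: --**-
-****
*-***
--***
-*-**
*-**-
t=13: --**-
-****
*-*-*
-----
-*--*
*-**-
t=14: --**-
--***
-*--*
-*---
-*--*
*-**-
t=15: **-*-
-****
-*--*
-*---
-*--*
*-**-
t=16: **-*-
-****
-*--*
-*---
----*
-*-*-
t=17: **-*-
-****
**--*
*----
*---*
-*-*-
t=18: **-*-
-****
**-**
*-***
*--**
-*-*-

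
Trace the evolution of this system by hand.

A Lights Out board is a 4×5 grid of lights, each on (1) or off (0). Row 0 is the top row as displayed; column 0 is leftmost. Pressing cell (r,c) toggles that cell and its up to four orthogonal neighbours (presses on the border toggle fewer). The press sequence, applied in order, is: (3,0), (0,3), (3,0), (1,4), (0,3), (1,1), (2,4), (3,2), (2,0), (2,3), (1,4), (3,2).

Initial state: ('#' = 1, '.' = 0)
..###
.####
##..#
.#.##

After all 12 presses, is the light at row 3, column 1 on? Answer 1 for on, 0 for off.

step 0: ..###
.####
##..#
.#.##
step 1: ..###
.####
.#..#
#..##
step 2: .....
.##.#
.#..#
#..##
step 3: .....
.##.#
##..#
.#.##
step 4: ....#
.###.
##...
.#.##
step 5: ..##.
.##..
##...
.#.##
step 6: .###.
#....
#....
.#.##
step 7: .###.
#...#
#..##
.#.#.
step 8: .###.
#...#
#.###
..#..
step 9: .###.
....#
.####
#.#..
step 10: .###.
...##
.#...
#.##.
step 11: .####
.....
.#..#
#.##.
step 12: .####
.....
.##.#
##...

1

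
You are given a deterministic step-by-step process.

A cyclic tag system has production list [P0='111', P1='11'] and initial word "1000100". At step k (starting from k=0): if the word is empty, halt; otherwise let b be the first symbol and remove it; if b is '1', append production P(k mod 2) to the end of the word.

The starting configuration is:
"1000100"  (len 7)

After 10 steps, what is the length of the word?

10

t=0: "1000100"  (len 7)
t=1: "000100111"  (len 9)
t=2: "00100111"  (len 8)
t=3: "0100111"  (len 7)
t=4: "100111"  (len 6)
t=5: "00111111"  (len 8)
t=6: "0111111"  (len 7)
t=7: "111111"  (len 6)
t=8: "1111111"  (len 7)
t=9: "111111111"  (len 9)
t=10: "1111111111"  (len 10)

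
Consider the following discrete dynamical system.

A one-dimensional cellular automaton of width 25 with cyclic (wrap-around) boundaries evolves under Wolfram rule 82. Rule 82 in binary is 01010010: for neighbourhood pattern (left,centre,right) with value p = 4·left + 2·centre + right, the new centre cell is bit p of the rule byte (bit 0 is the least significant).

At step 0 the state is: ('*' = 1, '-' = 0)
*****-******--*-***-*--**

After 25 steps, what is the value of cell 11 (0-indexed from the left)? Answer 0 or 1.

0

gen 0: *****-******--*-***-*--**
gen 1: ----*------***----*--**--
gen 2: ---*-*----*--**--*-**-**-
gen 3: --*---*--*-**-***---*--**
gen 4: **-*-*-**---*---**-*-**-*
gen 5: -*------**-*-*-*-*----*--
gen 6: *-*----*-*--------*--*-*-
gen 7: ---*--*---*------*-**----
gen 8: --*-**-*-*-*----*---**---
gen 9: -*---*------*--*-*-*-**--
gen 10: *-*-*-*----*-**-------**-
gen 11: -------*--*---**-----*-*-
gen 12: ------*-**-*-*-**---*---*
gen 13: *----*---*------**-*-*-*-
gen 14: -*--*-*-*-*----*-*-------
gen 15: *-**-------*--*---*------
gen 16: ---**-----*-**-*-*-*----*
gen 17: *-*-**---*---*------*--*-
gen 18: -----**-*-*-*-*----*-**--
gen 19: ----*-*--------*--*---**-
gen 20: ---*---*------*-**-*-*-**
gen 21: *-*-*-*-*----*---*------*
gen 22: *--------*--*-*-*-*----*-
gen 23: -*------*-**-------*--*--
gen 24: *-*----*---**-----*-**-*-
gen 25: ---*--*-*-*-**---*---*---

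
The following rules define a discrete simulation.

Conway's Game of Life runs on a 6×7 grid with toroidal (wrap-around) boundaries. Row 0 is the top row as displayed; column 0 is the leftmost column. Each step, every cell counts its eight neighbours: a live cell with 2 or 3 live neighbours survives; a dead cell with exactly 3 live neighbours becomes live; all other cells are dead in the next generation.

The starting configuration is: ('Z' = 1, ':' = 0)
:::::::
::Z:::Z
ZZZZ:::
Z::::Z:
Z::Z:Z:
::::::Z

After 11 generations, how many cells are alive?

step 0: :::::::
::Z:::Z
ZZZZ:::
Z::::Z:
Z::Z:Z:
::::::Z
step 1: :::::::
Z:ZZ:::
Z:ZZ:::
Z::Z:::
Z:::ZZ:
::::::Z
step 2: :::::::
::ZZ:::
Z:::Z:Z
Z:ZZ:::
Z:::ZZ:
:::::ZZ
step 3: :::::::
:::Z:::
Z:::Z:Z
Z::Z:::
ZZ:ZZZ:
::::ZZZ
step 4: ::::ZZ:
:::::::
Z::ZZ:Z
::ZZ:::
ZZZZ:::
Z::Z::Z
step 5: ::::ZZZ
:::Z::Z
::ZZZ::
::::::Z
Z:::Z:Z
Z::Z:ZZ
step 6: :::Z:::
::Z:::Z
::ZZZZ:
Z:::Z:Z
::::Z::
:::Z:::
step 7: ::ZZ:::
::Z::Z:
ZZZ:Z::
::::::Z
:::ZZZ:
:::ZZ::
step 8: ::Z::::
::::Z::
ZZZZ:ZZ
ZZZ:::Z
:::Z:Z:
:::::Z:
step 9: :::::::
Z:::ZZZ
:::ZZZ:
:::::::
ZZZ:ZZ:
::::Z::
step 10: ::::Z:Z
:::Z::Z
:::Z:::
:ZZ:::Z
:Z:ZZZ:
:Z:ZZZ:
step 11: Z:Z:::Z
:::ZZZ:
Z::Z:::
ZZ:::Z:
:Z::::Z
Z:::::Z

15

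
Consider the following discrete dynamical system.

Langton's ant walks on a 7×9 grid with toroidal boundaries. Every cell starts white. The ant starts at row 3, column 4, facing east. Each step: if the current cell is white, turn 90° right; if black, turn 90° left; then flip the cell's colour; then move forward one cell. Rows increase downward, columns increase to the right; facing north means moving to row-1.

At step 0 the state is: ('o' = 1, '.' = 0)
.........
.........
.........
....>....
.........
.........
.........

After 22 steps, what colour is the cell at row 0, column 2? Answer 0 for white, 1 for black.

[0] .........
.........
.........
....>....
.........
.........
.........
[1] .........
.........
.........
....o....
....v....
.........
.........
[2] .........
.........
.........
....o....
...<o....
.........
.........
[3] .........
.........
.........
...^o....
...oo....
.........
.........
[4] .........
.........
.........
...o>....
...oo....
.........
.........
[5] .........
.........
....^....
...o.....
...oo....
.........
.........
[6] .........
.........
....o>...
...o.....
...oo....
.........
.........
[7] .........
.........
....oo...
...o.v...
...oo....
.........
.........
[8] .........
.........
....oo...
...o<o...
...oo....
.........
.........
[9] .........
.........
....^o...
...ooo...
...oo....
.........
.........
[10] .........
.........
...<.o...
...ooo...
...oo....
.........
.........
[11] .........
...^.....
...o.o...
...ooo...
...oo....
.........
.........
[12] .........
...o>....
...o.o...
...ooo...
...oo....
.........
.........
[13] .........
...oo....
...ovo...
...ooo...
...oo....
.........
.........
[14] .........
...oo....
...<oo...
...ooo...
...oo....
.........
.........
[15] .........
...oo....
....oo...
...voo...
...oo....
.........
.........
[16] .........
...oo....
....oo...
....>o...
...oo....
.........
.........
[17] .........
...oo....
....^o...
.....o...
...oo....
.........
.........
[18] .........
...oo....
...<.o...
.....o...
...oo....
.........
.........
[19] .........
...^o....
...o.o...
.....o...
...oo....
.........
.........
[20] .........
..<.o....
...o.o...
.....o...
...oo....
.........
.........
[21] ..^......
..o.o....
...o.o...
.....o...
...oo....
.........
.........
[22] ..o>.....
..o.o....
...o.o...
.....o...
...oo....
.........
.........

1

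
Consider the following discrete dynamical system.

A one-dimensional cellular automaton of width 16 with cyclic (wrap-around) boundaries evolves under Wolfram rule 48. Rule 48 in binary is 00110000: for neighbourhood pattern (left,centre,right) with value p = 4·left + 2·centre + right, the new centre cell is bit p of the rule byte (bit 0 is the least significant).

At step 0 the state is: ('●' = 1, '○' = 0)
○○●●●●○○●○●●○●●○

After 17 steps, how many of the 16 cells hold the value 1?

[0] ○○●●●●○○●○●●○●●○
[1] ○○○○○○●○○●○○●○○●
[2] ●○○○○○○●○○●○○●○○
[3] ○●○○○○○○●○○●○○●○
[4] ○○●○○○○○○●○○●○○●
[5] ●○○●○○○○○○●○○●○○
[6] ○●○○●○○○○○○●○○●○
[7] ○○●○○●○○○○○○●○○●
[8] ●○○●○○●○○○○○○●○○
[9] ○●○○●○○●○○○○○○●○
[10] ○○●○○●○○●○○○○○○●
[11] ●○○●○○●○○●○○○○○○
[12] ○●○○●○○●○○●○○○○○
[13] ○○●○○●○○●○○●○○○○
[14] ○○○●○○●○○●○○●○○○
[15] ○○○○●○○●○○●○○●○○
[16] ○○○○○●○○●○○●○○●○
[17] ○○○○○○●○○●○○●○○●

4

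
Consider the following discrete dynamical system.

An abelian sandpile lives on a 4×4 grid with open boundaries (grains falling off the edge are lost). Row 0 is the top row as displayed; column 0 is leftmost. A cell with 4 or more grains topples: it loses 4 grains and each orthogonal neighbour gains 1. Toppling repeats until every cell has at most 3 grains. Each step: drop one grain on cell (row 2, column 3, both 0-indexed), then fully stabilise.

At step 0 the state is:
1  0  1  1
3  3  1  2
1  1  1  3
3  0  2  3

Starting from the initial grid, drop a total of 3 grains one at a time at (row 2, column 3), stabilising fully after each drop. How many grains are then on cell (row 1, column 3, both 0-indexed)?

3

k=0  1  0  1  1
3  3  1  2
1  1  1  3
3  0  2  3
k=1  1  0  1  1
3  3  1  3
1  1  2  1
3  0  3  0
k=2  1  0  1  1
3  3  1  3
1  1  2  2
3  0  3  0
k=3  1  0  1  1
3  3  1  3
1  1  2  3
3  0  3  0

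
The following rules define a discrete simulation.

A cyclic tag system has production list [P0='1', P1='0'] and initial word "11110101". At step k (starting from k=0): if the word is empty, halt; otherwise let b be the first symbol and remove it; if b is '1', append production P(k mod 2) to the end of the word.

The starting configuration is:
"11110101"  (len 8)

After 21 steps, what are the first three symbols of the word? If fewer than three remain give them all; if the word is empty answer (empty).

(empty)

k=0  "11110101"  (len 8)
k=1  "11101011"  (len 8)
k=2  "11010110"  (len 8)
k=3  "10101101"  (len 8)
k=4  "01011010"  (len 8)
k=5  "1011010"  (len 7)
k=6  "0110100"  (len 7)
k=7  "110100"  (len 6)
k=8  "101000"  (len 6)
k=9  "010001"  (len 6)
k=10  "10001"  (len 5)
k=11  "00011"  (len 5)
k=12  "0011"  (len 4)
k=13  "011"  (len 3)
k=14  "11"  (len 2)
k=15  "11"  (len 2)
k=16  "10"  (len 2)
k=17  "01"  (len 2)
k=18  "1"  (len 1)
k=19  "1"  (len 1)
k=20  "0"  (len 1)
k=21  (halted — word empty)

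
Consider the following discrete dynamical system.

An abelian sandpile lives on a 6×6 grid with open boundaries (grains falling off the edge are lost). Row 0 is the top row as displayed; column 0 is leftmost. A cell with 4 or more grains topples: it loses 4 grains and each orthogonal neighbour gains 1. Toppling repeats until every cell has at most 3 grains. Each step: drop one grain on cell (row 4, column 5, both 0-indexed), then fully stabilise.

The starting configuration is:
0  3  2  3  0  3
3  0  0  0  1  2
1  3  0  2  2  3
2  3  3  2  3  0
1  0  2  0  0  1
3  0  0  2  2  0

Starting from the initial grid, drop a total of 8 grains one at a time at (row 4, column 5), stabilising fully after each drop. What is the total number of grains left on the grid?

t=0: 0  3  2  3  0  3
3  0  0  0  1  2
1  3  0  2  2  3
2  3  3  2  3  0
1  0  2  0  0  1
3  0  0  2  2  0
t=1: 0  3  2  3  0  3
3  0  0  0  1  2
1  3  0  2  2  3
2  3  3  2  3  0
1  0  2  0  0  2
3  0  0  2  2  0
t=2: 0  3  2  3  0  3
3  0  0  0  1  2
1  3  0  2  2  3
2  3  3  2  3  0
1  0  2  0  0  3
3  0  0  2  2  0
t=3: 0  3  2  3  0  3
3  0  0  0  1  2
1  3  0  2  2  3
2  3  3  2  3  1
1  0  2  0  1  0
3  0  0  2  2  1
t=4: 0  3  2  3  0  3
3  0  0  0  1  2
1  3  0  2  2  3
2  3  3  2  3  1
1  0  2  0  1  1
3  0  0  2  2  1
t=5: 0  3  2  3  0  3
3  0  0  0  1  2
1  3  0  2  2  3
2  3  3  2  3  1
1  0  2  0  1  2
3  0  0  2  2  1
t=6: 0  3  2  3  0  3
3  0  0  0  1  2
1  3  0  2  2  3
2  3  3  2  3  1
1  0  2  0  1  3
3  0  0  2  2  1
t=7: 0  3  2  3  0  3
3  0  0  0  1  2
1  3  0  2  2  3
2  3  3  2  3  2
1  0  2  0  2  0
3  0  0  2  2  2
t=8: 0  3  2  3  0  3
3  0  0  0  1  2
1  3  0  2  2  3
2  3  3  2  3  2
1  0  2  0  2  1
3  0  0  2  2  2

58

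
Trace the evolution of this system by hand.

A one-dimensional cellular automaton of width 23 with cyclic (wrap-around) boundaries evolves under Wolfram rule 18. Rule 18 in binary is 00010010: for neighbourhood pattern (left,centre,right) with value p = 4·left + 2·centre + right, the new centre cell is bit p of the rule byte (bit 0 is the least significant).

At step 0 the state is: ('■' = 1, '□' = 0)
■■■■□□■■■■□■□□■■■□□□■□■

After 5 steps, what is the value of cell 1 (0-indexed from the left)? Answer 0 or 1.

0

[0] ■■■■□□■■■■□■□□■■■□□□■□■
[1] □□□□■■□□□□□□■■□□□■□■□□□
[2] □□□■□□■□□□□■□□■□■□□□■□□
[3] □□■□■■□■□□■□■■□□□■□■□■□
[4] □■□□□□□□■■□□□□■□■□□□□□■
[5] □□■□□□□■□□■□□■□□□■□□□■□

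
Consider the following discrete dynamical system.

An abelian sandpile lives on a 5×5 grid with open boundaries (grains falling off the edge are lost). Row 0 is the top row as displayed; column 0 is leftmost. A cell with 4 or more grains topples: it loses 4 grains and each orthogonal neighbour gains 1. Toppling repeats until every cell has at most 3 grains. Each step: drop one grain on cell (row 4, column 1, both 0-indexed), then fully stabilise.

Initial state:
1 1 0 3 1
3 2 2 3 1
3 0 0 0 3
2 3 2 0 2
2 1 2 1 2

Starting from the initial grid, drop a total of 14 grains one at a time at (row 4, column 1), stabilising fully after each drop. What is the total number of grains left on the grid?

44

k=0  1 1 0 3 1
3 2 2 3 1
3 0 0 0 3
2 3 2 0 2
2 1 2 1 2
k=1  1 1 0 3 1
3 2 2 3 1
3 0 0 0 3
2 3 2 0 2
2 2 2 1 2
k=2  1 1 0 3 1
3 2 2 3 1
3 0 0 0 3
2 3 2 0 2
2 3 2 1 2
k=3  1 1 0 3 1
3 2 2 3 1
3 1 0 0 3
3 0 3 0 2
3 1 3 1 2
k=4  1 1 0 3 1
3 2 2 3 1
3 1 0 0 3
3 0 3 0 2
3 2 3 1 2
k=5  1 1 0 3 1
3 2 2 3 1
3 1 0 0 3
3 0 3 0 2
3 3 3 1 2
k=6  2 1 0 3 1
0 3 2 3 1
1 2 1 0 3
1 3 0 1 2
1 2 1 2 2
k=7  2 1 0 3 1
0 3 2 3 1
1 2 1 0 3
1 3 0 1 2
1 3 1 2 2
k=8  2 1 0 3 1
0 3 2 3 1
1 3 1 0 3
2 0 1 1 2
2 1 2 2 2
k=9  2 1 0 3 1
0 3 2 3 1
1 3 1 0 3
2 0 1 1 2
2 2 2 2 2
k=10  2 1 0 3 1
0 3 2 3 1
1 3 1 0 3
2 0 1 1 2
2 3 2 2 2
k=11  2 1 0 3 1
0 3 2 3 1
1 3 1 0 3
2 1 1 1 2
3 0 3 2 2
k=12  2 1 0 3 1
0 3 2 3 1
1 3 1 0 3
2 1 1 1 2
3 1 3 2 2
k=13  2 1 0 3 1
0 3 2 3 1
1 3 1 0 3
2 1 1 1 2
3 2 3 2 2
k=14  2 1 0 3 1
0 3 2 3 1
1 3 1 0 3
2 1 1 1 2
3 3 3 2 2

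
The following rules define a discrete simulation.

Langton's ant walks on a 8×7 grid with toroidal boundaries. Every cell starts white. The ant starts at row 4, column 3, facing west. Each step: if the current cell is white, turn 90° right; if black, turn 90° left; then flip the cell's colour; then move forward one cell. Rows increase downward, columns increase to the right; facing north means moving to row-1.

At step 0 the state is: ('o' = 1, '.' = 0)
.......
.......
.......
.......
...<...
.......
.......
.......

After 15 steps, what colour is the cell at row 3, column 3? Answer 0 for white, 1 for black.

t=0: .......
.......
.......
.......
...<...
.......
.......
.......
t=1: .......
.......
.......
...^...
...o...
.......
.......
.......
t=2: .......
.......
.......
...o>..
...o...
.......
.......
.......
t=3: .......
.......
.......
...oo..
...ov..
.......
.......
.......
t=4: .......
.......
.......
...oo..
...<o..
.......
.......
.......
t=5: .......
.......
.......
...oo..
....o..
...v...
.......
.......
t=6: .......
.......
.......
...oo..
....o..
..<o...
.......
.......
t=7: .......
.......
.......
...oo..
..^.o..
..oo...
.......
.......
t=8: .......
.......
.......
...oo..
..o>o..
..oo...
.......
.......
t=9: .......
.......
.......
...oo..
..ooo..
..ov...
.......
.......
t=10: .......
.......
.......
...oo..
..ooo..
..o.>..
.......
.......
t=11: .......
.......
.......
...oo..
..ooo..
..o.o..
....v..
.......
t=12: .......
.......
.......
...oo..
..ooo..
..o.o..
...<o..
.......
t=13: .......
.......
.......
...oo..
..ooo..
..o^o..
...oo..
.......
t=14: .......
.......
.......
...oo..
..ooo..
..oo>..
...oo..
.......
t=15: .......
.......
.......
...oo..
..oo^..
..oo...
...oo..
.......

1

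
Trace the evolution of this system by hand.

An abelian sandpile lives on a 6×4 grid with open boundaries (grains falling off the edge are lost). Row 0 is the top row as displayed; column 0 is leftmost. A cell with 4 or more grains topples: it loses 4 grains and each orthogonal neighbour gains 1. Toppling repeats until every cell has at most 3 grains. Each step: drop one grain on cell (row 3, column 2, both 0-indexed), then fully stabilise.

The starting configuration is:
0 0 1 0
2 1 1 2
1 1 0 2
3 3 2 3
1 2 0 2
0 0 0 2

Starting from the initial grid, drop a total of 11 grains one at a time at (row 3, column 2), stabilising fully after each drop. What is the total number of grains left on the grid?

38

[0] 0 0 1 0
2 1 1 2
1 1 0 2
3 3 2 3
1 2 0 2
0 0 0 2
[1] 0 0 1 0
2 1 1 2
1 1 0 2
3 3 3 3
1 2 0 2
0 0 0 2
[2] 0 0 1 0
2 1 1 2
2 2 1 3
0 1 2 0
2 3 1 3
0 0 0 2
[3] 0 0 1 0
2 1 1 2
2 2 1 3
0 1 3 0
2 3 1 3
0 0 0 2
[4] 0 0 1 0
2 1 1 2
2 2 2 3
0 2 0 1
2 3 2 3
0 0 0 2
[5] 0 0 1 0
2 1 1 2
2 2 2 3
0 2 1 1
2 3 2 3
0 0 0 2
[6] 0 0 1 0
2 1 1 2
2 2 2 3
0 2 2 1
2 3 2 3
0 0 0 2
[7] 0 0 1 0
2 1 1 2
2 2 2 3
0 2 3 1
2 3 2 3
0 0 0 2
[8] 0 0 1 0
2 1 1 2
2 2 3 3
0 3 0 2
2 3 3 3
0 0 0 2
[9] 0 0 1 0
2 1 1 2
2 2 3 3
0 3 1 2
2 3 3 3
0 0 0 2
[10] 0 0 1 0
2 1 1 2
2 2 3 3
0 3 2 2
2 3 3 3
0 0 0 2
[11] 0 0 1 0
2 1 1 2
2 2 3 3
0 3 3 2
2 3 3 3
0 0 0 2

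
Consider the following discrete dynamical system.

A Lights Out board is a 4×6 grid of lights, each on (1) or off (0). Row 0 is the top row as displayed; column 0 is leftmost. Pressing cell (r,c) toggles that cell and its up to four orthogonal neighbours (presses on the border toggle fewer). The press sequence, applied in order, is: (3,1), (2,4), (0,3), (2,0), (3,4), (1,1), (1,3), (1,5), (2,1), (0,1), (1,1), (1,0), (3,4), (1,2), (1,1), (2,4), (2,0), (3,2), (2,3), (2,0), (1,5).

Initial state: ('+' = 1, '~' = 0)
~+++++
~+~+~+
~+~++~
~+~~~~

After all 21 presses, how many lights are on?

k=0  ~+++++
~+~+~+
~+~++~
~+~~~~
k=1  ~+++++
~+~+~+
~~~++~
+~+~~~
k=2  ~+++++
~+~+++
~~~~~+
+~+~+~
k=3  ~+~~~+
~+~~++
~~~~~+
+~+~+~
k=4  ~+~~~+
++~~++
++~~~+
~~+~+~
k=5  ~+~~~+
++~~++
++~~++
~~++~+
k=6  ~~~~~+
~~+~++
+~~~++
~~++~+
k=7  ~~~+~+
~~~+~+
+~~+++
~~++~+
k=8  ~~~+~~
~~~++~
+~~++~
~~++~+
k=9  ~~~+~~
~+~++~
~++++~
~+++~+
k=10  ++++~~
~~~++~
~++++~
~+++~+
k=11  +~++~~
+++++~
~~+++~
~+++~+
k=12  ~~++~~
~~+++~
+~+++~
~+++~+
k=13  ~~++~~
~~+++~
+~++~~
~++~+~
k=14  ~~~+~~
~+~~+~
+~~+~~
~++~+~
k=15  ~+~+~~
+~+~+~
++~+~~
~++~+~
k=16  ~+~+~~
+~+~~~
++~~++
~++~~~
k=17  ~+~+~~
~~+~~~
~~~~++
+++~~~
k=18  ~+~+~~
~~+~~~
~~+~++
+~~+~~
k=19  ~+~+~~
~~++~~
~~~+~+
+~~~~~
k=20  ~+~+~~
+~++~~
++~+~+
~~~~~~
k=21  ~+~+~+
+~++++
++~+~~
~~~~~~

11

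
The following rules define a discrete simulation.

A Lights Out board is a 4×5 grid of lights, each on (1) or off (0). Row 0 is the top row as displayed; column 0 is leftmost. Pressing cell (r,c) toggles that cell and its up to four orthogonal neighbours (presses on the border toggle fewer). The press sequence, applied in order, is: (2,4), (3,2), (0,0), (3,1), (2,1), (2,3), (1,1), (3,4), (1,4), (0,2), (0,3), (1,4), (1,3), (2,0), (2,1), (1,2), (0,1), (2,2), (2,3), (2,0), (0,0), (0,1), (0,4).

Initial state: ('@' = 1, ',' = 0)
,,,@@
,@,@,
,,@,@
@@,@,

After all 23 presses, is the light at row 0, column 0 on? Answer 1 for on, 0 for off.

0) ,,,@@
,@,@,
,,@,@
@@,@,
1) ,,,@@
,@,@@
,,@@,
@@,@@
2) ,,,@@
,@,@@
,,,@,
@,@,@
3) @@,@@
@@,@@
,,,@,
@,@,@
4) @@,@@
@@,@@
,@,@,
,@,,@
5) @@,@@
@,,@@
@,@@,
,,,,@
6) @@,@@
@,,,@
@,,,@
,,,@@
7) @,,@@
,@@,@
@@,,@
,,,@@
8) @,,@@
,@@,@
@@,,,
,,,,,
9) @,,@,
,@@@,
@@,,@
,,,,,
10) @@@,,
,@,@,
@@,,@
,,,,,
11) @@,@@
,@,,,
@@,,@
,,,,,
12) @@,@,
,@,@@
@@,,,
,,,,,
13) @@,,,
,@@,,
@@,@,
,,,,,
14) @@,,,
@@@,,
,,,@,
@,,,,
15) @@,,,
@,@,,
@@@@,
@@,,,
16) @@@,,
@@,@,
@@,@,
@@,,,
17) ,,,,,
@,,@,
@@,@,
@@,,,
18) ,,,,,
@,@@,
@,@,,
@@@,,
19) ,,,,,
@,@,,
@,,@@
@@@@,
20) ,,,,,
,,@,,
,@,@@
,@@@,
21) @@,,,
@,@,,
,@,@@
,@@@,
22) ,,@,,
@@@,,
,@,@@
,@@@,
23) ,,@@@
@@@,@
,@,@@
,@@@,

0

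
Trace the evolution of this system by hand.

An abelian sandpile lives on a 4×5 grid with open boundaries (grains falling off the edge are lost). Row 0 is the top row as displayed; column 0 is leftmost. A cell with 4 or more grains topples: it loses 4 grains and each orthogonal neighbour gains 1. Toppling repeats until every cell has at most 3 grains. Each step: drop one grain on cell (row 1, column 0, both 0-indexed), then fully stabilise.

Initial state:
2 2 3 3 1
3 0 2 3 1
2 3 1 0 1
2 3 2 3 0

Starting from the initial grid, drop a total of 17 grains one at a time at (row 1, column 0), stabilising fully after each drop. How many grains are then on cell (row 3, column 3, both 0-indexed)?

0

t=0: 2 2 3 3 1
3 0 2 3 1
2 3 1 0 1
2 3 2 3 0
t=1: 3 2 3 3 1
0 1 2 3 1
3 3 1 0 1
2 3 2 3 0
t=2: 3 2 3 3 1
1 1 2 3 1
3 3 1 0 1
2 3 2 3 0
t=3: 3 2 3 3 1
2 1 2 3 1
3 3 1 0 1
2 3 2 3 0
t=4: 3 2 3 3 1
3 1 2 3 1
3 3 1 0 1
2 3 2 3 0
t=5: 0 3 3 3 1
2 3 2 3 1
2 1 2 0 1
0 1 3 3 0
t=6: 0 3 3 3 1
3 3 2 3 1
2 1 2 0 1
0 1 3 3 0
t=7: 2 1 2 1 2
1 2 1 1 2
3 2 3 1 1
0 1 3 3 0
t=8: 2 1 2 1 2
2 2 1 1 2
3 2 3 1 1
0 1 3 3 0
t=9: 2 1 2 1 2
3 2 1 1 2
3 2 3 1 1
0 1 3 3 0
t=10: 3 1 2 1 2
1 3 1 1 2
0 3 3 1 1
1 1 3 3 0
t=11: 3 1 2 1 2
2 3 1 1 2
0 3 3 1 1
1 1 3 3 0
t=12: 3 1 2 1 2
3 3 1 1 2
0 3 3 1 1
1 1 3 3 0
t=13: 0 3 2 1 2
2 1 3 1 2
2 1 1 3 1
1 3 1 0 1
t=14: 0 3 2 1 2
3 1 3 1 2
2 1 1 3 1
1 3 1 0 1
t=15: 1 3 2 1 2
0 2 3 1 2
3 1 1 3 1
1 3 1 0 1
t=16: 1 3 2 1 2
1 2 3 1 2
3 1 1 3 1
1 3 1 0 1
t=17: 1 3 2 1 2
2 2 3 1 2
3 1 1 3 1
1 3 1 0 1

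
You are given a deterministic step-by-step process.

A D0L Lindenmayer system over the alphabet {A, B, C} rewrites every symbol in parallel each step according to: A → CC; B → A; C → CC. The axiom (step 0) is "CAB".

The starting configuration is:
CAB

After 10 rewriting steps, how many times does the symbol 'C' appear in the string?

t=0: CAB
t=1: CCCCA
t=2: CCCCCCCCCC
t=3: CCCCCCCCCCCCCCCCCCCC
t=4: CCCCCCCCCCCCCCCCCCCCCCCCCCCCCCCCCCCCCCCC
t=5: CCCCCCCCCCCCCCCCCCCCCCCCCCCCCCCCCCCCCCCCCCCCCCCCCCCCCCCCCCCCCCCCCCCCCCCCCCCCCCCC
t=6: CCCCCCCCCCCCCCCCCCCCCCCCCCCCCCCCCCCCCCCCCCCCCCCCCCCCCCCCCC…CCCCCCCCCCCCCCCCCCCCCCCCCCCCCCCCCCCCCCCCCCCCCCCCCCCCCCCCCC  (len 160)
t=7: CCCCCCCCCCCCCCCCCCCCCCCCCCCCCCCCCCCCCCCCCCCCCCCCCCCCCCCCCC…CCCCCCCCCCCCCCCCCCCCCCCCCCCCCCCCCCCCCCCCCCCCCCCCCCCCCCCCCC  (len 320)
t=8: CCCCCCCCCCCCCCCCCCCCCCCCCCCCCCCCCCCCCCCCCCCCCCCCCCCCCCCCCC…CCCCCCCCCCCCCCCCCCCCCCCCCCCCCCCCCCCCCCCCCCCCCCCCCCCCCCCCCC  (len 640)
t=9: CCCCCCCCCCCCCCCCCCCCCCCCCCCCCCCCCCCCCCCCCCCCCCCCCCCCCCCCCC…CCCCCCCCCCCCCCCCCCCCCCCCCCCCCCCCCCCCCCCCCCCCCCCCCCCCCCCCCC  (len 1280)
t=10: CCCCCCCCCCCCCCCCCCCCCCCCCCCCCCCCCCCCCCCCCCCCCCCCCCCCCCCCCC…CCCCCCCCCCCCCCCCCCCCCCCCCCCCCCCCCCCCCCCCCCCCCCCCCCCCCCCCCC  (len 2560)

2560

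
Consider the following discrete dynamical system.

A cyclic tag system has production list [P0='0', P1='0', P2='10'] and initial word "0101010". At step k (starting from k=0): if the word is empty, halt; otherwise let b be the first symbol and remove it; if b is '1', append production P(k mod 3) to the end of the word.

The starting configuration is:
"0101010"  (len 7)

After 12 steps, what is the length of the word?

0

0) "0101010"  (len 7)
1) "101010"  (len 6)
2) "010100"  (len 6)
3) "10100"  (len 5)
4) "01000"  (len 5)
5) "1000"  (len 4)
6) "00010"  (len 5)
7) "0010"  (len 4)
8) "010"  (len 3)
9) "10"  (len 2)
10) "00"  (len 2)
11) "0"  (len 1)
12) (halted — word empty)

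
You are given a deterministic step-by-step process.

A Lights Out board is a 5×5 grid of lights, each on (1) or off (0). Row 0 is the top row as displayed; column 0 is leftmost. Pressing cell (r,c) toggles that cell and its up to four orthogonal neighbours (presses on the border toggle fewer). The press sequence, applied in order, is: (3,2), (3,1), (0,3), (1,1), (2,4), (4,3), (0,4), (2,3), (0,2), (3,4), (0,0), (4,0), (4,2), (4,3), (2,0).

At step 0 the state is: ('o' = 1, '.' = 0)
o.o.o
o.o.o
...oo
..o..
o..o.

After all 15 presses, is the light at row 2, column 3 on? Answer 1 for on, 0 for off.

1

step 0: o.o.o
o.o.o
...oo
..o..
o..o.
step 1: o.o.o
o.o.o
..ooo
.o.o.
o.oo.
step 2: o.o.o
o.o.o
.oooo
o.oo.
oooo.
step 3: o..o.
o.ooo
.oooo
o.oo.
oooo.
step 4: oo.o.
.o.oo
..ooo
o.oo.
oooo.
step 5: oo.o.
.o.o.
..o..
o.ooo
oooo.
step 6: oo.o.
.o.o.
..o..
o.o.o
oo..o
step 7: oo..o
.o.oo
..o..
o.o.o
oo..o
step 8: oo..o
.o..o
...oo
o.ooo
oo..o
step 9: o.ooo
.oo.o
...oo
o.ooo
oo..o
step 10: o.ooo
.oo.o
...o.
o.o..
oo...
step 11: .oooo
ooo.o
...o.
o.o..
oo...
step 12: .oooo
ooo.o
...o.
..o..
.....
step 13: .oooo
ooo.o
...o.
.....
.ooo.
step 14: .oooo
ooo.o
...o.
...o.
.o..o
step 15: .oooo
.oo.o
oo.o.
o..o.
.o..o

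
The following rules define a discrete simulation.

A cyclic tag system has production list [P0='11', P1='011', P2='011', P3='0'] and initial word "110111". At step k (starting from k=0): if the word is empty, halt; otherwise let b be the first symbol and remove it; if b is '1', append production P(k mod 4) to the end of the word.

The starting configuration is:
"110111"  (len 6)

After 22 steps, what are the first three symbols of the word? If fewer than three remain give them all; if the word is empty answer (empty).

110

0) "110111"  (len 6)
1) "1011111"  (len 7)
2) "011111011"  (len 9)
3) "11111011"  (len 8)
4) "11110110"  (len 8)
5) "111011011"  (len 9)
6) "11011011011"  (len 11)
7) "1011011011011"  (len 13)
8) "0110110110110"  (len 13)
9) "110110110110"  (len 12)
10) "10110110110011"  (len 14)
11) "0110110110011011"  (len 16)
12) "110110110011011"  (len 15)
13) "1011011001101111"  (len 16)
14) "011011001101111011"  (len 18)
15) "11011001101111011"  (len 17)
16) "10110011011110110"  (len 17)
17) "011001101111011011"  (len 18)
18) "11001101111011011"  (len 17)
19) "1001101111011011011"  (len 19)
20) "0011011110110110110"  (len 19)
21) "011011110110110110"  (len 18)
22) "11011110110110110"  (len 17)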